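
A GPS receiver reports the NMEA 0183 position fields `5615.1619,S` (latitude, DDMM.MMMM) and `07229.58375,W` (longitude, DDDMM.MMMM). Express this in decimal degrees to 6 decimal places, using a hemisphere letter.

Lat: degrees = first 2 digits = 56, minutes = 15.1619; 56 + 15.1619/60 = 56.2526983
Lon: degrees = first 3 digits = 72, minutes = 29.58375; 72 + 29.58375/60 = 72.4930625

56.252698° S, 72.493063° W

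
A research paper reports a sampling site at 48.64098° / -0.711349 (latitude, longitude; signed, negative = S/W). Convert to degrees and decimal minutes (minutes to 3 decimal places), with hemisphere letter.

φ: 48° + 0.640980 × 60 = 48° 38.45880′
Longitude is negative → W; |value| = 0.711349
Lon: 0° + 0.711349 × 60 = 0° 42.68094′

48° 38.459′ N, 0° 42.681′ W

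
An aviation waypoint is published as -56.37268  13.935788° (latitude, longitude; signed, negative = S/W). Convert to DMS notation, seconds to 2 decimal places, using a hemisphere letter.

56°22′21.65″ S, 13°56′8.84″ E

Latitude is negative → S; |value| = 56.372680
Lat: 0.372680 × 60 = 22.36080′ → 22′, remainder × 60 = 21.6480″
Lon: 0.935788 × 60 = 56.14728′ → 56′, remainder × 60 = 8.8368″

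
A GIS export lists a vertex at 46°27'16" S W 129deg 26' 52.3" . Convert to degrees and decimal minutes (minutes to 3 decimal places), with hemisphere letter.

46° 27.267′ S, 129° 26.872′ W

Latitude: seconds/60 = 0.26667; minutes = 27 + 0.26667 = 27.26667
Longitude: seconds/60 = 0.87167; minutes = 26 + 0.87167 = 26.87167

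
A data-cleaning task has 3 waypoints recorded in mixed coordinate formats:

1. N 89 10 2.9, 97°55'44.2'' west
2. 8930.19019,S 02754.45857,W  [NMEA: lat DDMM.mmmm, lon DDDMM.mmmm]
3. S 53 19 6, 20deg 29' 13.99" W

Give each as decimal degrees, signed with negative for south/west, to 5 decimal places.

1. 89.16747, -97.92894
2. -89.50317, -27.90764
3. -53.31833, -20.48722

Point 1:
  φ: 89 + 10/60 + 2.9/3600 = 89.167472
  N → positive
  Lon: 97 + 55/60 + 44.2/3600 = 97.928944
  W → negative
Point 2:
  Lat: degrees = first 2 digits = 89, minutes = 30.19019; 89 + 30.19019/60 = 89.503170
  S ⇒ negate
  Lon: split at 3 digits → 027° and 54.45857′; 27 + 54.45857/60 = 27.907643
  W → negative
Point 3:
  Latitude: 19′ + 6″ = 19.10000′; 53 + 19.10000/60 = 53.318333
  S → negative
  Lon: 29′ + 13.99″ = 29.23317′; 20 + 29.23317/60 = 20.487219
  W ⇒ negate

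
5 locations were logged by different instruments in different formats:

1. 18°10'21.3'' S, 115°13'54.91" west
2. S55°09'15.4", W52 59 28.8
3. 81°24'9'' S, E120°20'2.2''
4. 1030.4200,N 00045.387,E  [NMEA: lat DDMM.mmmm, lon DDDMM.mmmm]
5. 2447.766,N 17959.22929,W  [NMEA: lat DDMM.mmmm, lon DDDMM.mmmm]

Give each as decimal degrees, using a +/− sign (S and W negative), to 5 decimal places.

1. -18.17258, -115.23192
2. -55.15428, -52.99133
3. -81.40250, 120.33394
4. 10.50700, 0.75645
5. 24.79610, -179.98715

Point 1:
  φ: 18° + 10/60 + 21.3/3600 = 18 + 0.166667 + 0.005917 = 18.172583
  hemisphere S, so the sign is −
  Lon: 115° + 13/60 + 54.91/3600 = 115 + 0.216667 + 0.015253 = 115.231919
  W ⇒ negate
Point 2:
  φ: 55 + 9/60 + 15.4/3600 = 55.154278
  S → negative
  Longitude: 52° + 59/60 + 28.8/3600 = 52 + 0.983333 + 0.008000 = 52.991333
  W ⇒ negate
Point 3:
  Lat: 81° + 24/60 + 9/3600 = 81 + 0.400000 + 0.002500 = 81.402500
  S → negative
  Longitude: 20′ + 2.2″ = 20.03667′; 120 + 20.03667/60 = 120.333944
  E → positive
Point 4:
  Lat: degrees = first 2 digits = 10, minutes = 30.42; 10 + 30.42/60 = 10.507000
  N → positive
  Longitude: split at 3 digits → 000° and 45.387′; 0 + 45.387/60 = 0.756450
  E ⇒ keep positive
Point 5:
  Lat: degrees = first 2 digits = 24, minutes = 47.766; 24 + 47.766/60 = 24.796100
  N → positive
  λ: degrees = first 3 digits = 179, minutes = 59.22929; 179 + 59.22929/60 = 179.987155
  hemisphere W, so the sign is −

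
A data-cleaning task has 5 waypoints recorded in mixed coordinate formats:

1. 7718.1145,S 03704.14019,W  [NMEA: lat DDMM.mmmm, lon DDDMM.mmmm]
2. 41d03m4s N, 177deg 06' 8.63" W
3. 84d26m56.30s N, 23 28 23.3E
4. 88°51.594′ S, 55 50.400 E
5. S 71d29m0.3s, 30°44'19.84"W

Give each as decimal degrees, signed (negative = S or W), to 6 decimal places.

Point 1:
  Lat: degrees = first 2 digits = 77, minutes = 18.1145; 77 + 18.1145/60 = 77.3019083
  hemisphere S, so the sign is −
  Lon: degrees = first 3 digits = 37, minutes = 4.14019; 37 + 4.14019/60 = 37.0690032
  W → negative
Point 2:
  φ: 41° + 3/60 + 4/3600 = 41 + 0.050000 + 0.001111 = 41.0511111
  N → positive
  Lon: 177 + 6/60 + 8.63/3600 = 177.1023972
  W → negative
Point 3:
  Latitude: 26′ + 56.3″ = 26.93833′; 84 + 26.93833/60 = 84.4489722
  N ⇒ keep positive
  Lon: 28′ + 23.3″ = 28.38833′; 23 + 28.38833/60 = 23.4731389
  E → positive
Point 4:
  Lat: 51.594′ = 0.859900°; total 88.8599000
  S → negative
  Longitude: 55 + 50.4/60 = 55.8400000
  E → positive
Point 5:
  Lat: 71° + 29/60 + 0.3/3600 = 71 + 0.483333 + 0.000083 = 71.4834167
  S ⇒ negate
  Lon: 44′ + 19.84″ = 44.33067′; 30 + 44.33067/60 = 30.7388444
  hemisphere W, so the sign is −

1. -77.301908, -37.069003
2. 41.051111, -177.102397
3. 84.448972, 23.473139
4. -88.859900, 55.840000
5. -71.483417, -30.738844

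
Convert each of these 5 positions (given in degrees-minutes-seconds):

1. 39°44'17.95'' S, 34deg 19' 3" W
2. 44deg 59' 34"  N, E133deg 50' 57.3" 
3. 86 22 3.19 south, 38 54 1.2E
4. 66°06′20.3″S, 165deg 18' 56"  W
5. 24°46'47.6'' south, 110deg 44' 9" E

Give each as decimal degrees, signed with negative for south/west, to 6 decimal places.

1. -39.738319, -34.317500
2. 44.992778, 133.849250
3. -86.367553, 38.900333
4. -66.105639, -165.315556
5. -24.779889, 110.735833

Point 1:
  φ: 39° + 44/60 + 17.95/3600 = 39 + 0.733333 + 0.004986 = 39.7383194
  hemisphere S, so the sign is −
  Longitude: 34° + 19/60 + 3/3600 = 34 + 0.316667 + 0.000833 = 34.3175000
  W → negative
Point 2:
  Latitude: 44 + 59/60 + 34/3600 = 44.9927778
  N → positive
  Lon: 133 + 50/60 + 57.3/3600 = 133.8492500
  E ⇒ keep positive
Point 3:
  Latitude: 22′ + 3.19″ = 22.05317′; 86 + 22.05317/60 = 86.3675528
  S → negative
  Longitude: 54′ + 1.2″ = 54.02000′; 38 + 54.02000/60 = 38.9003333
  E → positive
Point 4:
  Lat: 66 + 6/60 + 20.3/3600 = 66.1056389
  hemisphere S, so the sign is −
  Longitude: 165° + 18/60 + 56/3600 = 165 + 0.300000 + 0.015556 = 165.3155556
  W → negative
Point 5:
  φ: 46′ + 47.6″ = 46.79333′; 24 + 46.79333/60 = 24.7798889
  S → negative
  Lon: 110 + 44/60 + 9/3600 = 110.7358333
  E ⇒ keep positive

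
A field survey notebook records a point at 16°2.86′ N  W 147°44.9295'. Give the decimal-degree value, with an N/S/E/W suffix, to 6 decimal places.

16.047667° N, 147.748825° W

Latitude: 16 + 2.86/60 = 16.0476667
Longitude: 147 + 44.9295/60 = 147.7488250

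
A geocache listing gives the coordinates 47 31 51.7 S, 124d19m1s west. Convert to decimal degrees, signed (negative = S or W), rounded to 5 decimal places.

φ: 47° + 31/60 + 51.7/3600 = 47 + 0.516667 + 0.014361 = 47.531028
hemisphere S, so the sign is −
λ: 19′ + 1″ = 19.01667′; 124 + 19.01667/60 = 124.316944
W ⇒ negate

-47.53103, -124.31694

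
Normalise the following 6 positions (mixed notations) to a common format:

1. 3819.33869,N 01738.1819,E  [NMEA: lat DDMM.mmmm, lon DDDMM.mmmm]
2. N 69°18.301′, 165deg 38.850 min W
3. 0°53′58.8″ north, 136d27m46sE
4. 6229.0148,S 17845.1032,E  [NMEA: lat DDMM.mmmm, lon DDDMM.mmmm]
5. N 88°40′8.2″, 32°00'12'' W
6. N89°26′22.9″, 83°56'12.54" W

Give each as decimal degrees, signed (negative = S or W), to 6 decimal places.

Point 1:
  Latitude: degrees = first 2 digits = 38, minutes = 19.33869; 38 + 19.33869/60 = 38.3223115
  N → positive
  λ: split at 3 digits → 017° and 38.1819′; 17 + 38.1819/60 = 17.6363650
  E ⇒ keep positive
Point 2:
  Lat: 18.301′ = 0.305017°; total 69.3050167
  N ⇒ keep positive
  Lon: 165 + 38.85/60 = 165.6475000
  W → negative
Point 3:
  φ: 0° + 53/60 + 58.8/3600 = 0 + 0.883333 + 0.016333 = 0.8996667
  N → positive
  Lon: 27′ + 46″ = 27.76667′; 136 + 27.76667/60 = 136.4627778
  E ⇒ keep positive
Point 4:
  Lat: split at 2 digits → 62° and 29.0148′; 62 + 29.0148/60 = 62.4835800
  hemisphere S, so the sign is −
  Lon: degrees = first 3 digits = 178, minutes = 45.1032; 178 + 45.1032/60 = 178.7517200
  E ⇒ keep positive
Point 5:
  φ: 40′ + 8.2″ = 40.13667′; 88 + 40.13667/60 = 88.6689444
  N → positive
  Lon: 0′ + 12″ = 0.20000′; 32 + 0.20000/60 = 32.0033333
  W → negative
Point 6:
  Lat: 89° + 26/60 + 22.9/3600 = 89 + 0.433333 + 0.006361 = 89.4396944
  N ⇒ keep positive
  Longitude: 83° + 56/60 + 12.54/3600 = 83 + 0.933333 + 0.003483 = 83.9368167
  W ⇒ negate

1. 38.322312, 17.636365
2. 69.305017, -165.647500
3. 0.899667, 136.462778
4. -62.483580, 178.751720
5. 88.668944, -32.003333
6. 89.439694, -83.936817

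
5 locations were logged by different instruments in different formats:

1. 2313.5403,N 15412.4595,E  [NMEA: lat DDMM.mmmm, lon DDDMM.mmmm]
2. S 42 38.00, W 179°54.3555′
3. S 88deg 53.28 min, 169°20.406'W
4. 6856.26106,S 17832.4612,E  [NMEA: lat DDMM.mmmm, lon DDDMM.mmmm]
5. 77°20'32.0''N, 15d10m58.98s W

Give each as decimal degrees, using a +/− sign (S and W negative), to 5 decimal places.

1. 23.22567, 154.20766
2. -42.63333, -179.90593
3. -88.88800, -169.34010
4. -68.93768, 178.54102
5. 77.34222, -15.18305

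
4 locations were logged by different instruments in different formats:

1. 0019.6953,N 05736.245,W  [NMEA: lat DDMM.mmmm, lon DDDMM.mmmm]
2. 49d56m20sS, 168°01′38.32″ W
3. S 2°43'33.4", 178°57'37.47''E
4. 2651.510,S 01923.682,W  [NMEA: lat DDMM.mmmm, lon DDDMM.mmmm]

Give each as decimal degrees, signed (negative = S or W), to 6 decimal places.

1. 0.328255, -57.604083
2. -49.938889, -168.027311
3. -2.725944, 178.960408
4. -26.858500, -19.394700

Point 1:
  Lat: degrees = first 2 digits = 0, minutes = 19.6953; 0 + 19.6953/60 = 0.3282550
  N ⇒ keep positive
  Longitude: split at 3 digits → 057° and 36.245′; 57 + 36.245/60 = 57.6040833
  hemisphere W, so the sign is −
Point 2:
  Latitude: 49° + 56/60 + 20/3600 = 49 + 0.933333 + 0.005556 = 49.9388889
  hemisphere S, so the sign is −
  Longitude: 168° + 1/60 + 38.32/3600 = 168 + 0.016667 + 0.010644 = 168.0273111
  W ⇒ negate
Point 3:
  Lat: 2° + 43/60 + 33.4/3600 = 2 + 0.716667 + 0.009278 = 2.7259444
  S ⇒ negate
  λ: 178° + 57/60 + 37.47/3600 = 178 + 0.950000 + 0.010408 = 178.9604083
  E ⇒ keep positive
Point 4:
  Latitude: split at 2 digits → 26° and 51.51′; 26 + 51.51/60 = 26.8585000
  S ⇒ negate
  λ: split at 3 digits → 019° and 23.682′; 19 + 23.682/60 = 19.3947000
  W ⇒ negate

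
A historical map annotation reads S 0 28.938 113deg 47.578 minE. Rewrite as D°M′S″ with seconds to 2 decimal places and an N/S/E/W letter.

0°28′56.28″ S, 113°47′34.68″ E

Lat: fractional minutes 0.93800 × 60 = 56.2800″
Lon: fractional minutes 0.57800 × 60 = 34.6800″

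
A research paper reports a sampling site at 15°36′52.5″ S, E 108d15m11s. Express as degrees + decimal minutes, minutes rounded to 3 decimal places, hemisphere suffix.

15° 36.875′ S, 108° 15.183′ E

φ: 36 + 52.5/60 = 36.87500′
Lon: seconds/60 = 0.18333; minutes = 15 + 0.18333 = 15.18333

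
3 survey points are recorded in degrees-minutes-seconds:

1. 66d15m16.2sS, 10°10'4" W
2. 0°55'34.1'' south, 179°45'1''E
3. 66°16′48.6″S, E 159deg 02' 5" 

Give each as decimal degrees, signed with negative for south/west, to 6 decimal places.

1. -66.254500, -10.167778
2. -0.926139, 179.750278
3. -66.280167, 159.034722

Point 1:
  Lat: 15′ + 16.2″ = 15.27000′; 66 + 15.27000/60 = 66.2545000
  S → negative
  Lon: 10 + 10/60 + 4/3600 = 10.1677778
  W → negative
Point 2:
  Latitude: 55′ + 34.1″ = 55.56833′; 0 + 55.56833/60 = 0.9261389
  S → negative
  Longitude: 45′ + 1″ = 45.01667′; 179 + 45.01667/60 = 179.7502778
  E → positive
Point 3:
  Latitude: 16′ + 48.6″ = 16.81000′; 66 + 16.81000/60 = 66.2801667
  S → negative
  Lon: 2′ + 5″ = 2.08333′; 159 + 2.08333/60 = 159.0347222
  E → positive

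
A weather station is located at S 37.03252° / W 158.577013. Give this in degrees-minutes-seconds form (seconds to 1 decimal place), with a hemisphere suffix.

φ: 0.032520° → 1.95120′; 0.95120 × 60 = 57.072″
λ: whole degrees 158; 34.62078′ → 34′ and 37.247″

37°01′57.1″ S, 158°34′37.2″ W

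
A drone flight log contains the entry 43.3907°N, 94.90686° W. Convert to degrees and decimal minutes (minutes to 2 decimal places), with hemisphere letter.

Lat: 43° + 0.390700 × 60 = 43° 23.4420′
Lon: fractional part 0.906860 → 54.4116 minutes

43° 23.44′ N, 94° 54.41′ W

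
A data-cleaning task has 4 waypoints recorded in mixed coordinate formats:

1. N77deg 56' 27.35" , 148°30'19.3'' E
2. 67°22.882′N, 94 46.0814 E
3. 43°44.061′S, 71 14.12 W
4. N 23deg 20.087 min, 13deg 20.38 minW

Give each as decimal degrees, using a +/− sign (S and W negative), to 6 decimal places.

1. 77.940931, 148.505361
2. 67.381367, 94.768023
3. -43.734350, -71.235333
4. 23.334783, -13.339667

Point 1:
  Latitude: 56′ + 27.35″ = 56.45583′; 77 + 56.45583/60 = 77.9409306
  N → positive
  λ: 30′ + 19.3″ = 30.32167′; 148 + 30.32167/60 = 148.5053611
  E ⇒ keep positive
Point 2:
  Latitude: 22.882′ = 0.381367°; total 67.3813667
  N → positive
  Longitude: 46.0814′ = 0.768023°; total 94.7680233
  E → positive
Point 3:
  Latitude: 43 + 44.061/60 = 43.7343500
  hemisphere S, so the sign is −
  Lon: 71 + 14.12/60 = 71.2353333
  hemisphere W, so the sign is −
Point 4:
  φ: 23 + 20.087/60 = 23.3347833
  N → positive
  Longitude: 13 + 20.38/60 = 13.3396667
  hemisphere W, so the sign is −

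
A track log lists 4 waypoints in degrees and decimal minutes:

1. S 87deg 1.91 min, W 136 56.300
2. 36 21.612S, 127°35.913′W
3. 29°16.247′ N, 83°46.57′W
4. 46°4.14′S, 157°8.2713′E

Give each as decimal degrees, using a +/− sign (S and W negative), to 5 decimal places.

Point 1:
  Lat: 1.91′ = 0.031833°; total 87.031833
  S ⇒ negate
  λ: 136 + 56.3/60 = 136.938333
  W ⇒ negate
Point 2:
  φ: 21.612′ = 0.360200°; total 36.360200
  S ⇒ negate
  λ: 127 + 35.913/60 = 127.598550
  W → negative
Point 3:
  Lat: 29 + 16.247/60 = 29.270783
  N ⇒ keep positive
  Longitude: 46.57′ = 0.776167°; total 83.776167
  hemisphere W, so the sign is −
Point 4:
  Latitude: 4.14′ = 0.069000°; total 46.069000
  hemisphere S, so the sign is −
  λ: 8.2713′ = 0.137855°; total 157.137855
  E → positive

1. -87.03183, -136.93833
2. -36.36020, -127.59855
3. 29.27078, -83.77617
4. -46.06900, 157.13786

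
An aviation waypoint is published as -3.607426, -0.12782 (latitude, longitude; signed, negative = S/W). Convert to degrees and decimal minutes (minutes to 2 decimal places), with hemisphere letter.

Latitude is negative → S; |value| = 3.607426
Latitude: minutes = (3.607426 − 3) × 60 = 36.4456
Longitude is negative → W; |value| = 0.127820
Lon: 0° + 0.127820 × 60 = 0° 7.6692′

3° 36.45′ S, 0° 7.67′ W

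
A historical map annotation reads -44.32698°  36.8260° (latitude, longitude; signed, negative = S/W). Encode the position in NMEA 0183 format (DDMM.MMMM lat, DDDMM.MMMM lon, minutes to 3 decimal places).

Latitude is negative → S; |value| = 44.326980
Latitude: minutes = (44.326980 − 44) × 60 = 19.61880
Longitude: 36° + 0.826000 × 60 = 36° 49.56000′

4419.619,S / 03649.560,E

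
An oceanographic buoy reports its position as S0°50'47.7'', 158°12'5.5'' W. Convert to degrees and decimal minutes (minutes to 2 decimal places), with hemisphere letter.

Lat: 50 + 47.7/60 = 50.7950′
Lon: 12 + 5.5/60 = 12.0917′

0° 50.80′ S, 158° 12.09′ W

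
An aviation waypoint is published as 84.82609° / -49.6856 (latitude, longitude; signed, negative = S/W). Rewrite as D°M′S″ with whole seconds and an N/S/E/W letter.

84°49′34″ N, 49°41′8″ W

Latitude: whole degrees 84; 49.56540′ → 49′ and 33.92″
Longitude is negative → W; |value| = 49.685600
Lon: 0.685600 × 60 = 41.13600′ → 41′, remainder × 60 = 8.16″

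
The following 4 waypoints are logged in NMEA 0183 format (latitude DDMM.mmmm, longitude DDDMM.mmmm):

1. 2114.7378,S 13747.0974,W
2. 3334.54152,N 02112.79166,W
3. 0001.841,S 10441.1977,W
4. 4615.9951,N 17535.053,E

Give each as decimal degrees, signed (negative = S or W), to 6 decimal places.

1. -21.245630, -137.784957
2. 33.575692, -21.213194
3. -0.030683, -104.686628
4. 46.266585, 175.584217

Point 1:
  φ: degrees = first 2 digits = 21, minutes = 14.7378; 21 + 14.7378/60 = 21.2456300
  S ⇒ negate
  Longitude: degrees = first 3 digits = 137, minutes = 47.0974; 137 + 47.0974/60 = 137.7849567
  W ⇒ negate
Point 2:
  Latitude: split at 2 digits → 33° and 34.54152′; 33 + 34.54152/60 = 33.5756920
  N → positive
  Longitude: degrees = first 3 digits = 21, minutes = 12.79166; 21 + 12.79166/60 = 21.2131943
  hemisphere W, so the sign is −
Point 3:
  Lat: degrees = first 2 digits = 0, minutes = 1.841; 0 + 1.841/60 = 0.0306833
  hemisphere S, so the sign is −
  λ: degrees = first 3 digits = 104, minutes = 41.1977; 104 + 41.1977/60 = 104.6866283
  W → negative
Point 4:
  Lat: degrees = first 2 digits = 46, minutes = 15.9951; 46 + 15.9951/60 = 46.2665850
  N ⇒ keep positive
  λ: degrees = first 3 digits = 175, minutes = 35.053; 175 + 35.053/60 = 175.5842167
  E ⇒ keep positive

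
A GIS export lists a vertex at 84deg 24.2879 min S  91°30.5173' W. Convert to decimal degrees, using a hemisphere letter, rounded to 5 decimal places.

Lat: 84 + 24.2879/60 = 84.404798
λ: 91 + 30.5173/60 = 91.508622

84.40480° S, 91.50862° W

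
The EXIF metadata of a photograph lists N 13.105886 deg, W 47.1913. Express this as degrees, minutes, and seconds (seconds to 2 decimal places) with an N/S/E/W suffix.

φ: 0.105886° → 6.35316′; 0.35316 × 60 = 21.1896″
Lon: 0.191300° → 11.47800′; 0.47800 × 60 = 28.6800″

13°06′21.19″ N, 47°11′28.68″ W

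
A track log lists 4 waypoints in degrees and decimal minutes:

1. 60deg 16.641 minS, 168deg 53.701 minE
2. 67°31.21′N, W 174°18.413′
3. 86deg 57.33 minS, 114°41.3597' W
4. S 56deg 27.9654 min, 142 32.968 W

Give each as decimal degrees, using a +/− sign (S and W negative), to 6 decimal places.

Point 1:
  φ: 16.641′ = 0.277350°; total 60.2773500
  S ⇒ negate
  Lon: 53.701′ = 0.895017°; total 168.8950167
  E ⇒ keep positive
Point 2:
  Lat: 31.21′ = 0.520167°; total 67.5201667
  N → positive
  λ: 18.413′ = 0.306883°; total 174.3068833
  W ⇒ negate
Point 3:
  φ: 57.33′ = 0.955500°; total 86.9555000
  hemisphere S, so the sign is −
  λ: 114 + 41.3597/60 = 114.6893283
  W → negative
Point 4:
  Latitude: 27.9654′ = 0.466090°; total 56.4660900
  S → negative
  λ: 142 + 32.968/60 = 142.5494667
  W → negative

1. -60.277350, 168.895017
2. 67.520167, -174.306883
3. -86.955500, -114.689328
4. -56.466090, -142.549467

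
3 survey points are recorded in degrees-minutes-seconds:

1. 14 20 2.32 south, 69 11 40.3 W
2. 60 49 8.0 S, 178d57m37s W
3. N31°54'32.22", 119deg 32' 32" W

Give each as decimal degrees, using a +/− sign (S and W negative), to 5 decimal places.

Point 1:
  φ: 14° + 20/60 + 2.32/3600 = 14 + 0.333333 + 0.000644 = 14.333978
  hemisphere S, so the sign is −
  λ: 69 + 11/60 + 40.3/3600 = 69.194528
  hemisphere W, so the sign is −
Point 2:
  φ: 60 + 49/60 + 8/3600 = 60.818889
  hemisphere S, so the sign is −
  λ: 178° + 57/60 + 37/3600 = 178 + 0.950000 + 0.010278 = 178.960278
  W ⇒ negate
Point 3:
  φ: 54′ + 32.22″ = 54.53700′; 31 + 54.53700/60 = 31.908950
  N → positive
  Lon: 119° + 32/60 + 32/3600 = 119 + 0.533333 + 0.008889 = 119.542222
  W → negative

1. -14.33398, -69.19453
2. -60.81889, -178.96028
3. 31.90895, -119.54222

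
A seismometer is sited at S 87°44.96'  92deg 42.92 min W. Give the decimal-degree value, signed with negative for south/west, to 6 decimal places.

Lat: 44.96′ = 0.749333°; total 87.7493333
hemisphere S, so the sign is −
λ: 92 + 42.92/60 = 92.7153333
hemisphere W, so the sign is −

-87.749333, -92.715333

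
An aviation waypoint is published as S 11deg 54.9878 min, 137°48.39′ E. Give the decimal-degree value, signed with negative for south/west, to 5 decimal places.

φ: 54.9878′ = 0.916463°; total 11.916463
hemisphere S, so the sign is −
Lon: 137 + 48.39/60 = 137.806500
E ⇒ keep positive

-11.91646, 137.80650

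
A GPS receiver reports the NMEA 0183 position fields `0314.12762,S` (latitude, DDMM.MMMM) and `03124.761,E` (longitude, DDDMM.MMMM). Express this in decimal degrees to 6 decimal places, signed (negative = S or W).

-3.235460, 31.412683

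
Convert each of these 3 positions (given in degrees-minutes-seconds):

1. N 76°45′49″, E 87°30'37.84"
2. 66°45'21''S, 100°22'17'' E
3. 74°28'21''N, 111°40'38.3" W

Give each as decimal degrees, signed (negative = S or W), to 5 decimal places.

1. 76.76361, 87.51051
2. -66.75583, 100.37139
3. 74.47250, -111.67731

Point 1:
  φ: 76° + 45/60 + 49/3600 = 76 + 0.750000 + 0.013611 = 76.763611
  N → positive
  Longitude: 87° + 30/60 + 37.84/3600 = 87 + 0.500000 + 0.010511 = 87.510511
  E → positive
Point 2:
  Lat: 66 + 45/60 + 21/3600 = 66.755833
  S → negative
  Longitude: 22′ + 17″ = 22.28333′; 100 + 22.28333/60 = 100.371389
  E ⇒ keep positive
Point 3:
  Latitude: 74° + 28/60 + 21/3600 = 74 + 0.466667 + 0.005833 = 74.472500
  N → positive
  λ: 111 + 40/60 + 38.3/3600 = 111.677306
  hemisphere W, so the sign is −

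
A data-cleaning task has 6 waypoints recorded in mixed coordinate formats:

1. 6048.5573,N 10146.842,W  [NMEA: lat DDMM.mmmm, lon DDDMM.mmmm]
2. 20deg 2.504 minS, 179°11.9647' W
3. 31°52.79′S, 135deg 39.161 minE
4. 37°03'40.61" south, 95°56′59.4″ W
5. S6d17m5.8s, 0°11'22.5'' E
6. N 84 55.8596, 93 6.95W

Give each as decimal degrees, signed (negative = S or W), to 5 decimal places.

1. 60.80929, -101.78070
2. -20.04173, -179.19941
3. -31.87983, 135.65268
4. -37.06128, -95.94983
5. -6.28494, 0.18958
6. 84.93099, -93.11583

Point 1:
  φ: split at 2 digits → 60° and 48.5573′; 60 + 48.5573/60 = 60.809288
  N → positive
  Longitude: split at 3 digits → 101° and 46.842′; 101 + 46.842/60 = 101.780700
  hemisphere W, so the sign is −
Point 2:
  Lat: 2.504′ = 0.041733°; total 20.041733
  S → negative
  λ: 11.9647′ = 0.199412°; total 179.199412
  W ⇒ negate
Point 3:
  Latitude: 52.79′ = 0.879833°; total 31.879833
  S ⇒ negate
  Lon: 39.161′ = 0.652683°; total 135.652683
  E ⇒ keep positive
Point 4:
  Lat: 3′ + 40.61″ = 3.67683′; 37 + 3.67683/60 = 37.061281
  S ⇒ negate
  λ: 56′ + 59.4″ = 56.99000′; 95 + 56.99000/60 = 95.949833
  W → negative
Point 5:
  Latitude: 6 + 17/60 + 5.8/3600 = 6.284944
  S → negative
  Longitude: 0° + 11/60 + 22.5/3600 = 0 + 0.183333 + 0.006250 = 0.189583
  E → positive
Point 6:
  φ: 84 + 55.8596/60 = 84.930993
  N ⇒ keep positive
  λ: 93 + 6.95/60 = 93.115833
  hemisphere W, so the sign is −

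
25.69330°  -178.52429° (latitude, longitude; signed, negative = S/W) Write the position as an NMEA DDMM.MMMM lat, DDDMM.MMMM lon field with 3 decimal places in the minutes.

2541.598,N / 17831.457,W

Lat: fractional part 0.693300 → 41.59800 minutes
Longitude is negative → W; |value| = 178.524290
Longitude: 178° + 0.524290 × 60 = 178° 31.45740′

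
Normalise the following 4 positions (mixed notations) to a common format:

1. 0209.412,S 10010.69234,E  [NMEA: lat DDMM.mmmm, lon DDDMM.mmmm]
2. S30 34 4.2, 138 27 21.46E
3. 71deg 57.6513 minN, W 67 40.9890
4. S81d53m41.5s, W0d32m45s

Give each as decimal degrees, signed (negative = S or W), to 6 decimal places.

Point 1:
  Lat: split at 2 digits → 02° and 9.412′; 2 + 9.412/60 = 2.1568667
  hemisphere S, so the sign is −
  Longitude: split at 3 digits → 100° and 10.69234′; 100 + 10.69234/60 = 100.1782057
  E → positive
Point 2:
  Latitude: 30° + 34/60 + 4.2/3600 = 30 + 0.566667 + 0.001167 = 30.5678333
  hemisphere S, so the sign is −
  λ: 27′ + 21.46″ = 27.35767′; 138 + 27.35767/60 = 138.4559611
  E ⇒ keep positive
Point 3:
  φ: 57.6513′ = 0.960855°; total 71.9608550
  N → positive
  λ: 40.989′ = 0.683150°; total 67.6831500
  W → negative
Point 4:
  Latitude: 81 + 53/60 + 41.5/3600 = 81.8948611
  S ⇒ negate
  λ: 0° + 32/60 + 45/3600 = 0 + 0.533333 + 0.012500 = 0.5458333
  W ⇒ negate

1. -2.156867, 100.178206
2. -30.567833, 138.455961
3. 71.960855, -67.683150
4. -81.894861, -0.545833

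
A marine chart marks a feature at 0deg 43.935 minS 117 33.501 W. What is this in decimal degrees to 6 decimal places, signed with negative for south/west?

φ: 0 + 43.935/60 = 0.7322500
S → negative
Longitude: 33.501′ = 0.558350°; total 117.5583500
W ⇒ negate

-0.732250, -117.558350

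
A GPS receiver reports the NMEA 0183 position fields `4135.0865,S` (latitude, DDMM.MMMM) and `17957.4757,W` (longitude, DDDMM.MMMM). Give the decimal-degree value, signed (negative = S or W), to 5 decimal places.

-41.58478, -179.95793

Latitude: degrees = first 2 digits = 41, minutes = 35.0865; 41 + 35.0865/60 = 41.584775
hemisphere S, so the sign is −
Lon: split at 3 digits → 179° and 57.4757′; 179 + 57.4757/60 = 179.957928
W ⇒ negate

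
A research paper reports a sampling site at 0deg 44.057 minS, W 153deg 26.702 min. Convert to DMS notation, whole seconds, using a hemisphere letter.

0°44′3″ S, 153°26′42″ W

φ: fractional minutes 0.05700 × 60 = 3.42″
Longitude: fractional minutes 0.70200 × 60 = 42.12″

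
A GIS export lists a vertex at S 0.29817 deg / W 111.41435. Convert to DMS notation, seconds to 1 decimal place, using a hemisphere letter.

Lat: whole degrees 0; 17.89020′ → 17′ and 53.412″
Lon: 0.414350 × 60 = 24.86100′ → 24′, remainder × 60 = 51.660″

0°17′53.4″ S, 111°24′51.7″ W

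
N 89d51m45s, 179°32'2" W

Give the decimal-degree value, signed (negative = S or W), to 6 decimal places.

Lat: 89° + 51/60 + 45/3600 = 89 + 0.850000 + 0.012500 = 89.8625000
N → positive
Lon: 179° + 32/60 + 2/3600 = 179 + 0.533333 + 0.000556 = 179.5338889
W → negative

89.862500, -179.533889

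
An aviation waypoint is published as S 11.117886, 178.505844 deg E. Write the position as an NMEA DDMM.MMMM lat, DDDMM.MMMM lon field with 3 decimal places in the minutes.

1107.073,S / 17830.351,E

φ: fractional part 0.117886 → 7.07316 minutes
Lon: 178° + 0.505844 × 60 = 178° 30.35064′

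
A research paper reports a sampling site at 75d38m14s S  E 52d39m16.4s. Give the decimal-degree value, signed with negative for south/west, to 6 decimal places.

Latitude: 38′ + 14″ = 38.23333′; 75 + 38.23333/60 = 75.6372222
hemisphere S, so the sign is −
Lon: 52° + 39/60 + 16.4/3600 = 52 + 0.650000 + 0.004556 = 52.6545556
E → positive

-75.637222, 52.654556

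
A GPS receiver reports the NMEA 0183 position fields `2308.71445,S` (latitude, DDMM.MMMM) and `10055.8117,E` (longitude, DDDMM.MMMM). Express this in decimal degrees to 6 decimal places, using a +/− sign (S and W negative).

-23.145241, 100.930195

Latitude: split at 2 digits → 23° and 8.71445′; 23 + 8.71445/60 = 23.1452408
S ⇒ negate
Longitude: degrees = first 3 digits = 100, minutes = 55.8117; 100 + 55.8117/60 = 100.9301950
E ⇒ keep positive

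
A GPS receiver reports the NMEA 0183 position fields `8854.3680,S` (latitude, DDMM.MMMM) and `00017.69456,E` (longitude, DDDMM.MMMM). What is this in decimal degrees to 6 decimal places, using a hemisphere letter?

88.906133° S, 0.294909° E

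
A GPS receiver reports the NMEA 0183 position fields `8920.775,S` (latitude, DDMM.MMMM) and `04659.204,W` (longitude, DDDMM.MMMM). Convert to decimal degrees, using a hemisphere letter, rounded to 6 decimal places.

89.346250° S, 46.986733° W

Lat: degrees = first 2 digits = 89, minutes = 20.775; 89 + 20.775/60 = 89.3462500
Lon: split at 3 digits → 046° and 59.204′; 46 + 59.204/60 = 46.9867333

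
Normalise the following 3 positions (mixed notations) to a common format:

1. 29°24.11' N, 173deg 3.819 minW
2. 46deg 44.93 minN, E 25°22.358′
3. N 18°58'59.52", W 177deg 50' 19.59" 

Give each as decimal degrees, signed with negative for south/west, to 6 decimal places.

1. 29.401833, -173.063650
2. 46.748833, 25.372633
3. 18.983200, -177.838775

Point 1:
  Lat: 24.11′ = 0.401833°; total 29.4018333
  N ⇒ keep positive
  Lon: 3.819′ = 0.063650°; total 173.0636500
  W → negative
Point 2:
  Latitude: 46 + 44.93/60 = 46.7488333
  N ⇒ keep positive
  λ: 25 + 22.358/60 = 25.3726333
  E → positive
Point 3:
  φ: 18° + 58/60 + 59.52/3600 = 18 + 0.966667 + 0.016533 = 18.9832000
  N ⇒ keep positive
  Lon: 177° + 50/60 + 19.59/3600 = 177 + 0.833333 + 0.005442 = 177.8387750
  hemisphere W, so the sign is −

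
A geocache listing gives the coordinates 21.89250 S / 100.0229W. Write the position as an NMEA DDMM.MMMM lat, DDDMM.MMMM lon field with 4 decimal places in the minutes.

2153.5500,S / 10001.3740,W

Lat: fractional part 0.892500 → 53.550000 minutes
λ: minutes = (100.022900 − 100) × 60 = 1.374000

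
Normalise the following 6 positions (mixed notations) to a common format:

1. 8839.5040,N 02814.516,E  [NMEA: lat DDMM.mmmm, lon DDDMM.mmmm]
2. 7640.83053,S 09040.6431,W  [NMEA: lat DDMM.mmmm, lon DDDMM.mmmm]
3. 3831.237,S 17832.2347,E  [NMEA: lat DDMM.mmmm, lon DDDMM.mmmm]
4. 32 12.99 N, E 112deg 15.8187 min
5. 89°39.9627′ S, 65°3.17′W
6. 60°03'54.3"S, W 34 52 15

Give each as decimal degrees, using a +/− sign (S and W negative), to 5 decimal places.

Point 1:
  Latitude: degrees = first 2 digits = 88, minutes = 39.504; 88 + 39.504/60 = 88.658400
  N → positive
  λ: degrees = first 3 digits = 28, minutes = 14.516; 28 + 14.516/60 = 28.241933
  E → positive
Point 2:
  φ: degrees = first 2 digits = 76, minutes = 40.83053; 76 + 40.83053/60 = 76.680509
  hemisphere S, so the sign is −
  Lon: split at 3 digits → 090° and 40.6431′; 90 + 40.6431/60 = 90.677385
  W ⇒ negate
Point 3:
  Lat: split at 2 digits → 38° and 31.237′; 38 + 31.237/60 = 38.520617
  S → negative
  Longitude: split at 3 digits → 178° and 32.2347′; 178 + 32.2347/60 = 178.537245
  E ⇒ keep positive
Point 4:
  Latitude: 32 + 12.99/60 = 32.216500
  N → positive
  λ: 112 + 15.8187/60 = 112.263645
  E → positive
Point 5:
  Latitude: 89 + 39.9627/60 = 89.666045
  hemisphere S, so the sign is −
  λ: 3.17′ = 0.052833°; total 65.052833
  W → negative
Point 6:
  Latitude: 60° + 3/60 + 54.3/3600 = 60 + 0.050000 + 0.015083 = 60.065083
  S → negative
  Lon: 34 + 52/60 + 15/3600 = 34.870833
  W → negative

1. 88.65840, 28.24193
2. -76.68051, -90.67739
3. -38.52062, 178.53725
4. 32.21650, 112.26365
5. -89.66605, -65.05283
6. -60.06508, -34.87083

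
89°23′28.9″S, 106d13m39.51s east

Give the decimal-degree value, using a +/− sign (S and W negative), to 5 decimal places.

-89.39136, 106.22764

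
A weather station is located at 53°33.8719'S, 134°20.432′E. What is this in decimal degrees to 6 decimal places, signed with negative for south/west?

Latitude: 33.8719′ = 0.564532°; total 53.5645317
S ⇒ negate
Lon: 134 + 20.432/60 = 134.3405333
E ⇒ keep positive

-53.564532, 134.340533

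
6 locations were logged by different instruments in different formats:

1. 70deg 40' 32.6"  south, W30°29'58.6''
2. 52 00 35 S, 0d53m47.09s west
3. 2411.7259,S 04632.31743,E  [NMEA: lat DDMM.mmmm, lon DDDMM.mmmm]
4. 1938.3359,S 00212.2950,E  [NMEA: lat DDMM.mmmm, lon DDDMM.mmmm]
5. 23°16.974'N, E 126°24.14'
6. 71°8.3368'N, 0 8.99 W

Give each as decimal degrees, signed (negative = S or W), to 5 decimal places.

Point 1:
  Latitude: 70° + 40/60 + 32.6/3600 = 70 + 0.666667 + 0.009056 = 70.675722
  hemisphere S, so the sign is −
  λ: 29′ + 58.6″ = 29.97667′; 30 + 29.97667/60 = 30.499611
  W → negative
Point 2:
  Latitude: 52° + 0/60 + 35/3600 = 52 + 0.000000 + 0.009722 = 52.009722
  S ⇒ negate
  Longitude: 0° + 53/60 + 47.09/3600 = 0 + 0.883333 + 0.013081 = 0.896414
  W ⇒ negate
Point 3:
  φ: degrees = first 2 digits = 24, minutes = 11.7259; 24 + 11.7259/60 = 24.195432
  hemisphere S, so the sign is −
  Longitude: split at 3 digits → 046° and 32.31743′; 46 + 32.31743/60 = 46.538624
  E ⇒ keep positive
Point 4:
  φ: degrees = first 2 digits = 19, minutes = 38.3359; 19 + 38.3359/60 = 19.638932
  S ⇒ negate
  Lon: split at 3 digits → 002° and 12.295′; 2 + 12.295/60 = 2.204917
  E ⇒ keep positive
Point 5:
  Latitude: 23 + 16.974/60 = 23.282900
  N ⇒ keep positive
  Lon: 126 + 24.14/60 = 126.402333
  E ⇒ keep positive
Point 6:
  Lat: 71 + 8.3368/60 = 71.138947
  N ⇒ keep positive
  λ: 0 + 8.99/60 = 0.149833
  W → negative

1. -70.67572, -30.49961
2. -52.00972, -0.89641
3. -24.19543, 46.53862
4. -19.63893, 2.20492
5. 23.28290, 126.40233
6. 71.13895, -0.14983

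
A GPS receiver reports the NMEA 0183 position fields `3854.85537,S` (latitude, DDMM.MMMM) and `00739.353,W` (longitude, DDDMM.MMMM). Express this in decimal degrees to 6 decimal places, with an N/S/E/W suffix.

Lat: split at 2 digits → 38° and 54.85537′; 38 + 54.85537/60 = 38.9142562
λ: split at 3 digits → 007° and 39.353′; 7 + 39.353/60 = 7.6558833

38.914256° S, 7.655883° W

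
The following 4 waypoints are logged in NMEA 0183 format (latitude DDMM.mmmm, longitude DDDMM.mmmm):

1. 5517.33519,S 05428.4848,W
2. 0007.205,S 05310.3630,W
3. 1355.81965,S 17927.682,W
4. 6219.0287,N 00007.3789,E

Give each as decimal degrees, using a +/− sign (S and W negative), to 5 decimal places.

1. -55.28892, -54.47475
2. -0.12008, -53.17272
3. -13.93033, -179.46137
4. 62.31715, 0.12298

Point 1:
  Lat: degrees = first 2 digits = 55, minutes = 17.33519; 55 + 17.33519/60 = 55.288920
  S → negative
  Lon: degrees = first 3 digits = 54, minutes = 28.4848; 54 + 28.4848/60 = 54.474747
  hemisphere W, so the sign is −
Point 2:
  φ: degrees = first 2 digits = 0, minutes = 7.205; 0 + 7.205/60 = 0.120083
  hemisphere S, so the sign is −
  λ: degrees = first 3 digits = 53, minutes = 10.363; 53 + 10.363/60 = 53.172717
  W → negative
Point 3:
  φ: degrees = first 2 digits = 13, minutes = 55.81965; 13 + 55.81965/60 = 13.930328
  hemisphere S, so the sign is −
  Longitude: degrees = first 3 digits = 179, minutes = 27.682; 179 + 27.682/60 = 179.461367
  W → negative
Point 4:
  φ: split at 2 digits → 62° and 19.0287′; 62 + 19.0287/60 = 62.317145
  N → positive
  Lon: degrees = first 3 digits = 0, minutes = 7.3789; 0 + 7.3789/60 = 0.122982
  E → positive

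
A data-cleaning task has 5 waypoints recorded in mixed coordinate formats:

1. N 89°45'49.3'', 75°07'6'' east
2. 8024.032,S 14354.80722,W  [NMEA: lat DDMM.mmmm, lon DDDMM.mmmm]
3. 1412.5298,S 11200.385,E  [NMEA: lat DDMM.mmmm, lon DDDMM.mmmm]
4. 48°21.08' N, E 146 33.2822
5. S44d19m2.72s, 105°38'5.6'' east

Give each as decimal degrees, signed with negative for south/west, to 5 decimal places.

1. 89.76369, 75.11833
2. -80.40053, -143.91345
3. -14.20883, 112.00642
4. 48.35133, 146.55470
5. -44.31742, 105.63489

Point 1:
  Lat: 45′ + 49.3″ = 45.82167′; 89 + 45.82167/60 = 89.763694
  N ⇒ keep positive
  λ: 7′ + 6″ = 7.10000′; 75 + 7.10000/60 = 75.118333
  E → positive
Point 2:
  Lat: split at 2 digits → 80° and 24.032′; 80 + 24.032/60 = 80.400533
  S → negative
  Longitude: split at 3 digits → 143° and 54.80722′; 143 + 54.80722/60 = 143.913454
  hemisphere W, so the sign is −
Point 3:
  φ: degrees = first 2 digits = 14, minutes = 12.5298; 14 + 12.5298/60 = 14.208830
  S → negative
  Longitude: degrees = first 3 digits = 112, minutes = 0.385; 112 + 0.385/60 = 112.006417
  E → positive
Point 4:
  φ: 21.08′ = 0.351333°; total 48.351333
  N → positive
  Longitude: 33.2822′ = 0.554703°; total 146.554703
  E → positive
Point 5:
  Lat: 19′ + 2.72″ = 19.04533′; 44 + 19.04533/60 = 44.317422
  S ⇒ negate
  Longitude: 105 + 38/60 + 5.6/3600 = 105.634889
  E ⇒ keep positive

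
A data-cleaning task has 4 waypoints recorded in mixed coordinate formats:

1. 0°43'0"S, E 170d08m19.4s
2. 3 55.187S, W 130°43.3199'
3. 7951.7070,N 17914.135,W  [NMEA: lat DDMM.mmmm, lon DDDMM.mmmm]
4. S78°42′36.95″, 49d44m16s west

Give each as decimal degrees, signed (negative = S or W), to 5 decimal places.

Point 1:
  Lat: 43′ + 0″ = 43.00000′; 0 + 43.00000/60 = 0.716667
  S ⇒ negate
  Longitude: 8′ + 19.4″ = 8.32333′; 170 + 8.32333/60 = 170.138722
  E → positive
Point 2:
  Latitude: 3 + 55.187/60 = 3.919783
  hemisphere S, so the sign is −
  Longitude: 130 + 43.3199/60 = 130.721998
  W → negative
Point 3:
  Lat: split at 2 digits → 79° and 51.707′; 79 + 51.707/60 = 79.861783
  N → positive
  Longitude: degrees = first 3 digits = 179, minutes = 14.135; 179 + 14.135/60 = 179.235583
  hemisphere W, so the sign is −
Point 4:
  Lat: 78° + 42/60 + 36.95/3600 = 78 + 0.700000 + 0.010264 = 78.710264
  S → negative
  Longitude: 44′ + 16″ = 44.26667′; 49 + 44.26667/60 = 49.737778
  hemisphere W, so the sign is −

1. -0.71667, 170.13872
2. -3.91978, -130.72200
3. 79.86178, -179.23558
4. -78.71026, -49.73778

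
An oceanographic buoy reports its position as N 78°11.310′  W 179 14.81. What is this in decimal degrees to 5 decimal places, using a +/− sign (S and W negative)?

78.18850, -179.24683

Lat: 78 + 11.31/60 = 78.188500
N ⇒ keep positive
Longitude: 14.81′ = 0.246833°; total 179.246833
hemisphere W, so the sign is −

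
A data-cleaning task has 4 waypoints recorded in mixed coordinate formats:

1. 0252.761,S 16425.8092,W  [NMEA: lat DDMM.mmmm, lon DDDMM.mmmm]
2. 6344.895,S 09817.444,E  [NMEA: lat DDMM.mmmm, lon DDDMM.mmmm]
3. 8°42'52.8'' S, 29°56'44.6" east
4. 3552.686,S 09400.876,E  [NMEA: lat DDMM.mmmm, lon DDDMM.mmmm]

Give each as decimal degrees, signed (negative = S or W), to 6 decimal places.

1. -2.879350, -164.430153
2. -63.748250, 98.290733
3. -8.714667, 29.945722
4. -35.878100, 94.014600

Point 1:
  φ: degrees = first 2 digits = 2, minutes = 52.761; 2 + 52.761/60 = 2.8793500
  hemisphere S, so the sign is −
  Longitude: degrees = first 3 digits = 164, minutes = 25.8092; 164 + 25.8092/60 = 164.4301533
  W → negative
Point 2:
  φ: degrees = first 2 digits = 63, minutes = 44.895; 63 + 44.895/60 = 63.7482500
  S ⇒ negate
  λ: degrees = first 3 digits = 98, minutes = 17.444; 98 + 17.444/60 = 98.2907333
  E → positive
Point 3:
  φ: 42′ + 52.8″ = 42.88000′; 8 + 42.88000/60 = 8.7146667
  S → negative
  λ: 29° + 56/60 + 44.6/3600 = 29 + 0.933333 + 0.012389 = 29.9457222
  E ⇒ keep positive
Point 4:
  φ: split at 2 digits → 35° and 52.686′; 35 + 52.686/60 = 35.8781000
  S → negative
  λ: split at 3 digits → 094° and 0.876′; 94 + 0.876/60 = 94.0146000
  E → positive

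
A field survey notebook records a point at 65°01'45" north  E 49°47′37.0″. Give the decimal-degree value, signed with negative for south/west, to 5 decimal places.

Lat: 1′ + 45″ = 1.75000′; 65 + 1.75000/60 = 65.029167
N ⇒ keep positive
Longitude: 47′ + 37″ = 47.61667′; 49 + 47.61667/60 = 49.793611
E → positive

65.02917, 49.79361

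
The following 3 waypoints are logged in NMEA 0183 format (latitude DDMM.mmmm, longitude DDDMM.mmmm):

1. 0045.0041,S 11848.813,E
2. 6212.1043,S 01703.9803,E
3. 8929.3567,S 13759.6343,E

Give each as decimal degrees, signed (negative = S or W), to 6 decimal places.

1. -0.750068, 118.813550
2. -62.201738, 17.066338
3. -89.489278, 137.993905

Point 1:
  Latitude: split at 2 digits → 00° and 45.0041′; 0 + 45.0041/60 = 0.7500683
  hemisphere S, so the sign is −
  Longitude: split at 3 digits → 118° and 48.813′; 118 + 48.813/60 = 118.8135500
  E → positive
Point 2:
  Latitude: degrees = first 2 digits = 62, minutes = 12.1043; 62 + 12.1043/60 = 62.2017383
  S → negative
  Lon: degrees = first 3 digits = 17, minutes = 3.9803; 17 + 3.9803/60 = 17.0663383
  E → positive
Point 3:
  Lat: split at 2 digits → 89° and 29.3567′; 89 + 29.3567/60 = 89.4892783
  S → negative
  λ: split at 3 digits → 137° and 59.6343′; 137 + 59.6343/60 = 137.9939050
  E ⇒ keep positive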